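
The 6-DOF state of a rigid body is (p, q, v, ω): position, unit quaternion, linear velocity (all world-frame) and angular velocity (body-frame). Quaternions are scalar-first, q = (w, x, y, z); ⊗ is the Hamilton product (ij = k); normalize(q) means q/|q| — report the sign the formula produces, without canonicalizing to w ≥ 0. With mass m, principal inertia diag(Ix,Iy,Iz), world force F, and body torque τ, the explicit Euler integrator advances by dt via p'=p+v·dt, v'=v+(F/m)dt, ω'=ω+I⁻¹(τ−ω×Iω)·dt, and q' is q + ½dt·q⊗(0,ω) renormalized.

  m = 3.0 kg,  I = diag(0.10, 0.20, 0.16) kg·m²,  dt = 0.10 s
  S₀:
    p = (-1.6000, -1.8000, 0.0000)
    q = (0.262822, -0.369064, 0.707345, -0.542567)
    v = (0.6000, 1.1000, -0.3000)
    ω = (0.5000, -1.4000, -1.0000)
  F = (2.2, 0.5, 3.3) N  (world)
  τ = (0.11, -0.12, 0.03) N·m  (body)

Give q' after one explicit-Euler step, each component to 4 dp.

q' = (0.2933, -0.4341, 0.6543, -0.5454)

Hamilton product q⊗(0,ω) = (0.6322480, -1.3355278, -1.0082983, -0.0998049)
q + ½dt·q⊗(0,ω), renormalized = (0.2933, -0.4341, 0.6543, -0.5454)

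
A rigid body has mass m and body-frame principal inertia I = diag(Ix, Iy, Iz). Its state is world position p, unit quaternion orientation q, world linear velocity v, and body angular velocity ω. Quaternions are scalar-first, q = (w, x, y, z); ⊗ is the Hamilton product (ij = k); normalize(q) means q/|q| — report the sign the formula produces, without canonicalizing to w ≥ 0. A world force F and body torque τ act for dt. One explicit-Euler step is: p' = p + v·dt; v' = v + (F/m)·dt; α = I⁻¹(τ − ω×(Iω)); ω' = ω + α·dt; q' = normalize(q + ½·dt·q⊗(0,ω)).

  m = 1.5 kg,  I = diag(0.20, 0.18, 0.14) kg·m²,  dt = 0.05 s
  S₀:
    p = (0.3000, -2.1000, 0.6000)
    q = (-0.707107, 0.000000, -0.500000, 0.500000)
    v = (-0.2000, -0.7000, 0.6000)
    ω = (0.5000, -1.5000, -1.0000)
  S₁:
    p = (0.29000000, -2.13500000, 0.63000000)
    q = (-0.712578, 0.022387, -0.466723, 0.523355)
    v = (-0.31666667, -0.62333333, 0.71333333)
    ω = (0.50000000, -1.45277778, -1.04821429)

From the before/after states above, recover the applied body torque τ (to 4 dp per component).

τ = (-0.0600, 0.1400, -0.1200)

rate change Δω = (0.00000000, 0.04722222, -0.04821429)
gyro term ω₀×Iω₀ = (-0.0600, -0.0300, 0.0150)
τ = I·(Δω/dt) + ω₀×(Iω₀) = (-0.0600, 0.1400, -0.1200)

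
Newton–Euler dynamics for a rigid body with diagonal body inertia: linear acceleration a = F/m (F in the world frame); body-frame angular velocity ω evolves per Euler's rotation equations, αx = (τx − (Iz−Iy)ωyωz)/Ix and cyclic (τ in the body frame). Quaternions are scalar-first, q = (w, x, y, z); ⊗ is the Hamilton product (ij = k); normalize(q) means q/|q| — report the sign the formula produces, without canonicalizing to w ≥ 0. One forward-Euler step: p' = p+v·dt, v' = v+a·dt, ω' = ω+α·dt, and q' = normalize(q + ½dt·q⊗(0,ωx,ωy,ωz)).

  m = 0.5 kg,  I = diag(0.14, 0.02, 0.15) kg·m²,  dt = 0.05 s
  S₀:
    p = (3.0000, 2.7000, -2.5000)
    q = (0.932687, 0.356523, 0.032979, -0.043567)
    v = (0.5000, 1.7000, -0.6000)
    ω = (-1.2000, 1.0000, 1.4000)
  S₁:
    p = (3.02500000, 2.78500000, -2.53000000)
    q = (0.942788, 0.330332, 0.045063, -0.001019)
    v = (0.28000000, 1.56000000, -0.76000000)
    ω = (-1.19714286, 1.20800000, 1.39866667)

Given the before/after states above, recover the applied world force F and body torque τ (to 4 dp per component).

Δv = v₁−v₀ = (-0.22000000, -0.14000000, -0.16000000)
applied force F = (-2.2000, -1.4000, -1.6000)
ω₁ − ω₀ = (0.00285714, 0.20800000, -0.00133333)
ω₀×(Iω₀) = (0.1820, 0.0168, 0.1440)
I·α + gyro = (0.1900, 0.1000, 0.1400)

F = (-2.2000, -1.4000, -1.6000)
τ = (0.1900, 0.1000, 0.1400)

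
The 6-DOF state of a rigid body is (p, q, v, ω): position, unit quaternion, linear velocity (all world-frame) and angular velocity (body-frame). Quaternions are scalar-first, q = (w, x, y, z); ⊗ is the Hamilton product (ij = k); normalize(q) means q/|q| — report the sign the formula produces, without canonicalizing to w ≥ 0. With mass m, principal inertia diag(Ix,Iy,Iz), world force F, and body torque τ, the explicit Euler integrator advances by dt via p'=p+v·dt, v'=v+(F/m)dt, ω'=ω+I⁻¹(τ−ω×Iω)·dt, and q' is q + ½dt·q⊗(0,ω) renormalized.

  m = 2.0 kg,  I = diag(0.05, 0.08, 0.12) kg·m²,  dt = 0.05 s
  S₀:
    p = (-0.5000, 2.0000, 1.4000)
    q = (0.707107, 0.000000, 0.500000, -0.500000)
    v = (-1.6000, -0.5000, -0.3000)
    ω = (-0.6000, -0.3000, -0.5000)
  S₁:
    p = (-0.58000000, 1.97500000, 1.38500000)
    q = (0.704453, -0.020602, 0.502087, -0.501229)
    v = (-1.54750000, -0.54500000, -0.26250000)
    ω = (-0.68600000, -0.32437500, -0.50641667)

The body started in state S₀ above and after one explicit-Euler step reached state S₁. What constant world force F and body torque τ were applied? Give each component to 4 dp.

v₁ − v₀ = (0.05250000, -0.04500000, 0.03750000)
applied force F = (2.1000, -1.8000, 1.5000)
ω₁ − ω₀ = (-0.08600000, -0.02437500, -0.00641667)
ω₀×(Iω₀) = (0.0060, -0.0210, 0.0054)
τ = I·(Δω/dt) + ω₀×(Iω₀) = (-0.0800, -0.0600, -0.0100)

F = (2.1000, -1.8000, 1.5000)
τ = (-0.0800, -0.0600, -0.0100)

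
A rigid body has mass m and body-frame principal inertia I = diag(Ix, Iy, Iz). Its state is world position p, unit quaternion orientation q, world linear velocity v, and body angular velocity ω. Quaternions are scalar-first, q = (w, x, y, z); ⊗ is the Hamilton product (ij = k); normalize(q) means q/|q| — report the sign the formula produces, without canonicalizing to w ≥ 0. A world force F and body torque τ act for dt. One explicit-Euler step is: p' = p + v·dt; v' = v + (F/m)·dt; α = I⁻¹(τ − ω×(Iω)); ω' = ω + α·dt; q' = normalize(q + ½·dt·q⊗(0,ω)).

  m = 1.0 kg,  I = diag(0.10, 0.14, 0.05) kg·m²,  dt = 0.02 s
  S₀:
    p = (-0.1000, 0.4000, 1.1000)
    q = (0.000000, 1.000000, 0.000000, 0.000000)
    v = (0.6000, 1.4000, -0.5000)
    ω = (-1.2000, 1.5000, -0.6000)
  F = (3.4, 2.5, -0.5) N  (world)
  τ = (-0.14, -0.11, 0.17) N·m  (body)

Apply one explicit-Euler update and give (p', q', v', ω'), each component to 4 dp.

p + v·dt = (-0.0880, 0.4280, 1.0900)
new velocity v' = (0.6680, 1.4500, -0.5100)
precession coupling ω×(Iω) = (0.0810, 0.0360, -0.0720)
angular accel α = (-2.2100, -1.0429, 4.8400)
new body rate ω' = (-1.2442, 1.4791, -0.5032)
2q̇ = q⊗(0,ω) = (1.2000000, 0.0000000, 0.6000000, 1.5000000)
updated quaternion q' = (0.0120, 0.9998, 0.0060, 0.0150)

p' = (-0.0880, 0.4280, 1.0900)
q' = (0.0120, 0.9998, 0.0060, 0.0150)
v' = (0.6680, 1.4500, -0.5100)
ω' = (-1.2442, 1.4791, -0.5032)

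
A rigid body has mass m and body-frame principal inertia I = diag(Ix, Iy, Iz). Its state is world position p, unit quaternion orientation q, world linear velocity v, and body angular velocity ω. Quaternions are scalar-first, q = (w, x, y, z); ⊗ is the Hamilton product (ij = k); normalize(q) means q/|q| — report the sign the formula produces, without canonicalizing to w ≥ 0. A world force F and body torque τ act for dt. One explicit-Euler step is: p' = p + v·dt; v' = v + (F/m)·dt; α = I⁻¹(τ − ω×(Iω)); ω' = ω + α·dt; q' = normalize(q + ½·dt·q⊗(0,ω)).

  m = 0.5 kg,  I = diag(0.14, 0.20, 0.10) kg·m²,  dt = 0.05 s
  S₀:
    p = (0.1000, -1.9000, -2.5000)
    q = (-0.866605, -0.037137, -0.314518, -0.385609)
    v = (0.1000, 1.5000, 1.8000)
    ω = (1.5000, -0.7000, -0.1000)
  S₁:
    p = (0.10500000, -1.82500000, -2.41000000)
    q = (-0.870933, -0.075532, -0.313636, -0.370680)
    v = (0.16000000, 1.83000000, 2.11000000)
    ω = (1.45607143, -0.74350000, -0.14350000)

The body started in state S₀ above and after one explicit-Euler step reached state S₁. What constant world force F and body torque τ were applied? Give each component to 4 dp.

ω₁ − ω₀ = (-0.04392857, -0.04350000, -0.04350000)
ω₀×(Iω₀) = (-0.0070, -0.0060, -0.0630)
applied torque τ = (-0.1300, -0.1800, -0.1500)
velocity change Δv = (0.06000000, 0.33000000, 0.31000000)
m·(v₁−v₀)/dt = (0.6000, 3.3000, 3.1000)

F = (0.6000, 3.3000, 3.1000)
τ = (-0.1300, -0.1800, -0.1500)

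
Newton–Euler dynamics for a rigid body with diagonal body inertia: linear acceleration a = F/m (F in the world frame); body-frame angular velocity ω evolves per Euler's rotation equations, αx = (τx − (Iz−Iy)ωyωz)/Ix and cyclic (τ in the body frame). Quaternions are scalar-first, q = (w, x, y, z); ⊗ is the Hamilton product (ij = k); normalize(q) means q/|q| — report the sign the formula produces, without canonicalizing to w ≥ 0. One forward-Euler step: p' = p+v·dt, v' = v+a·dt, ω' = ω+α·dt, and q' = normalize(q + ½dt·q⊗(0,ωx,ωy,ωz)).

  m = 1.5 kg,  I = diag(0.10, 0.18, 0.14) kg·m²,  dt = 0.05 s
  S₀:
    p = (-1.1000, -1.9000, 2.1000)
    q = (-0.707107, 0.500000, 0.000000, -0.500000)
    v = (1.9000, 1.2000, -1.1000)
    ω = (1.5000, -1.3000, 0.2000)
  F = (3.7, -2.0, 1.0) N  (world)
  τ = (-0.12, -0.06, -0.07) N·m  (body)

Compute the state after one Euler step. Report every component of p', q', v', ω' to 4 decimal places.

p' = (-1.0050, -1.8400, 2.0450)
q' = (-0.7225, 0.4567, 0.0017, -0.5191)
v' = (2.0233, 1.1333, -1.0667)
ω' = (1.4348, -1.3133, 0.2307)

gyro term ω×Iω = (0.0104, -0.0120, -0.1560)
α = I⁻¹(τ − ω×Iω) = (-1.3040, -0.2667, 0.6143)
ω' = ω + α·dt = (1.4348, -1.3133, 0.2307)
q⊗(0,ω) = (-0.6500000, -1.7106605, 0.0692391, -0.7914214)
q' = normalize(q + ½dt·q⊗(0,ω)) = (-0.7225, 0.4567, 0.0017, -0.5191)
p + v·dt = (-1.0050, -1.8400, 2.0450)
v + (F/m)dt = (2.0233, 1.1333, -1.0667)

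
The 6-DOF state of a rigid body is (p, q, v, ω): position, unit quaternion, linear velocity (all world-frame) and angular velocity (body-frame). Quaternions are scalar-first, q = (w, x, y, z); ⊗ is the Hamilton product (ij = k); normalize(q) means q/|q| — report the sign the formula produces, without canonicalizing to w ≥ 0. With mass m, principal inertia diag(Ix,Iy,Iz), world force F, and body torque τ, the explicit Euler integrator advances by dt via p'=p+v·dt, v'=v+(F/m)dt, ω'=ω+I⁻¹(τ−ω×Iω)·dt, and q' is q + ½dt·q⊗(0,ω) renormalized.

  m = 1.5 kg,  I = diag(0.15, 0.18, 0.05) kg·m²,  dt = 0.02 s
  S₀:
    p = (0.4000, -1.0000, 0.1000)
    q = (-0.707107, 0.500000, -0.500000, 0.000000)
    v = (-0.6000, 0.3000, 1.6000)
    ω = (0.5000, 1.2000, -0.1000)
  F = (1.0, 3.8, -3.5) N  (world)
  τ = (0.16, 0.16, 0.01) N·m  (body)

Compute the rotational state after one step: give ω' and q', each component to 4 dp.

gyro term ω×Iω = (0.0156, -0.0050, 0.0180)
α = I⁻¹(τ − ω×Iω) = (0.9627, 0.9167, -0.1600)
new body rate ω' = (0.5193, 1.2183, -0.1032)
q⊗(0,ω) = (0.3500000, -0.3035535, -0.7985284, 0.9207107)
q + ½dt·q⊗(0,ω), renormalized = (-0.7035, 0.4969, -0.5079, 0.0092)

ω' = (0.5193, 1.2183, -0.1032)
q' = (-0.7035, 0.4969, -0.5079, 0.0092)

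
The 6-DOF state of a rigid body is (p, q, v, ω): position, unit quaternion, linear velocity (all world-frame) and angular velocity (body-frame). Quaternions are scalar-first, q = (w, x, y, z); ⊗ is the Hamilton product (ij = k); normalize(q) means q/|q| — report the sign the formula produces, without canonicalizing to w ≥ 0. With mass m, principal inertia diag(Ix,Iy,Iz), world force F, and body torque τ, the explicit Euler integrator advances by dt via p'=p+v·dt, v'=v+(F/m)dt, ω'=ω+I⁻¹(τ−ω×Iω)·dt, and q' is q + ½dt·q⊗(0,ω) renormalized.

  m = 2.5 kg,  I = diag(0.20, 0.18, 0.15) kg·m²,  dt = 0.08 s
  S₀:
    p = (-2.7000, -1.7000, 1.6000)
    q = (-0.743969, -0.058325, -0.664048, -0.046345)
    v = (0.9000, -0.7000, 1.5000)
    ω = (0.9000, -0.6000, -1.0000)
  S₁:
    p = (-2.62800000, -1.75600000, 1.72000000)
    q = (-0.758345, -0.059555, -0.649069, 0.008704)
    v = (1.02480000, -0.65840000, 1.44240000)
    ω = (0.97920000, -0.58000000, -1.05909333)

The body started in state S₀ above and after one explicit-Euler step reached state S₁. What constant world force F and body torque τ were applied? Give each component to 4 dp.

Δv = v₁−v₀ = (0.12480000, 0.04160000, -0.05760000)
m·(v₁−v₀)/dt = (3.9000, 1.3000, -1.8000)
ω₁ − ω₀ = (0.07920000, 0.02000000, -0.05909333)
precession coupling = (-0.0180, -0.0450, 0.0108)
I·α + gyro = (0.1800, 0.0000, -0.1000)

F = (3.9000, 1.3000, -1.8000)
τ = (0.1800, 0.0000, -0.1000)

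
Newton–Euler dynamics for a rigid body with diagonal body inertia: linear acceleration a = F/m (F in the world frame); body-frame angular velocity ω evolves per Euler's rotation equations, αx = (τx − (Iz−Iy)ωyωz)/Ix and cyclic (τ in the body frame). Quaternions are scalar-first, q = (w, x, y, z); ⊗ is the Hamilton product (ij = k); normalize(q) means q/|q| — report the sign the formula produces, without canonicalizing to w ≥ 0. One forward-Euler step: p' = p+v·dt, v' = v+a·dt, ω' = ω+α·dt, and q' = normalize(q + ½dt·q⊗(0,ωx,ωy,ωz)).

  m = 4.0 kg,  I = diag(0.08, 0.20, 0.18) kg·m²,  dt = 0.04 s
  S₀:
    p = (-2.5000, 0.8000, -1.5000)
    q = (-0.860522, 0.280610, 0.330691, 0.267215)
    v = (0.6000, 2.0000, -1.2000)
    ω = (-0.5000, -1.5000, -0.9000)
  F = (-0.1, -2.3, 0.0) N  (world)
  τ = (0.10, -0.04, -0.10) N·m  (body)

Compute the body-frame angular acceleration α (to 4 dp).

α = (1.5875, 0.0250, -1.0556)

gyro term ω×Iω = (-0.0270, -0.0450, 0.0900)
angular accel α = (1.5875, 0.0250, -1.0556)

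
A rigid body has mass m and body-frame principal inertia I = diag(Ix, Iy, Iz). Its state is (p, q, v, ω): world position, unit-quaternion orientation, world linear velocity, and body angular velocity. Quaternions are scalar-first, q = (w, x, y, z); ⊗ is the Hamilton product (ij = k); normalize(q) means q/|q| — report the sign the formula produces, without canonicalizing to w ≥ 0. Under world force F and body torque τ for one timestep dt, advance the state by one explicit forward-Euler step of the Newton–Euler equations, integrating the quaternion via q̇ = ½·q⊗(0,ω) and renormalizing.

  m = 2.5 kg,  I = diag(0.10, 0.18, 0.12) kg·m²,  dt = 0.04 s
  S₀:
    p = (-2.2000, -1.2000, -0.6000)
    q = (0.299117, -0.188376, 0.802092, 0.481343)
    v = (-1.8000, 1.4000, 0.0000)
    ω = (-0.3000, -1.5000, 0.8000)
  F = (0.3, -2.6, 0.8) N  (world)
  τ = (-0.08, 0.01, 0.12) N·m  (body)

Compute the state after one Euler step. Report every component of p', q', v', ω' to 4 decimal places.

p' = (-2.2720, -1.1440, -0.6000)
q' = (0.3142, -0.1628, 0.7928, 0.4963)
v' = (-1.7952, 1.3584, 0.0128)
ω' = (-0.3608, -1.4988, 0.8280)

a = (0.1200, -1.0400, 0.3200)
new position p' = (-2.2720, -1.1440, -0.6000)
new velocity v' = (-1.7952, 1.3584, 0.0128)
angular accel α = (-1.5200, 0.0289, 0.7000)
new body rate ω' = (-0.3608, -1.4988, 0.8280)
2q̇ = q⊗(0,ω) = (0.7615508, 1.2739530, -0.4423776, 0.7624852)
q + ½dt·q⊗(0,ω), renormalized = (0.3142, -0.1628, 0.7928, 0.4963)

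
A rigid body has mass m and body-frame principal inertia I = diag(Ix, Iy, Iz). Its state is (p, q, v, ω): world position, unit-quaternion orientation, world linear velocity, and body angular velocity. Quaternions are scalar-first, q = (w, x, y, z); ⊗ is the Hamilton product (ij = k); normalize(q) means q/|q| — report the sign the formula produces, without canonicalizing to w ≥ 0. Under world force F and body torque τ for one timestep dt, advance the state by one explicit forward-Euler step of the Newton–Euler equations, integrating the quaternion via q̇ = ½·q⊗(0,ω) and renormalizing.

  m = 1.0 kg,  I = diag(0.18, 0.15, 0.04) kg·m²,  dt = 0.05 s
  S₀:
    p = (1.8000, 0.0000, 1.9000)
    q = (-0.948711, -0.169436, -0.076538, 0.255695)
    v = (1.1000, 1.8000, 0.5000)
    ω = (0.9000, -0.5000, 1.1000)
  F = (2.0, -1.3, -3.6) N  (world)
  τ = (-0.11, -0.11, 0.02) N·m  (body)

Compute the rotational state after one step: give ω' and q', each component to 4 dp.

ω' = (0.8526, -0.5829, 1.1081)
q' = (-0.9522, -0.1896, -0.0542, 0.2333)

(τ − ω×Iω)/I = (-0.9472, -1.6573, 0.1625)
new body rate ω' = (0.8526, -0.5829, 1.1081)
2q̇ = q⊗(0,ω) = (-0.1670411, -0.8101842, 0.8908606, -0.8899799)
q + ½dt·q⊗(0,ω), renormalized = (-0.9522, -0.1896, -0.0542, 0.2333)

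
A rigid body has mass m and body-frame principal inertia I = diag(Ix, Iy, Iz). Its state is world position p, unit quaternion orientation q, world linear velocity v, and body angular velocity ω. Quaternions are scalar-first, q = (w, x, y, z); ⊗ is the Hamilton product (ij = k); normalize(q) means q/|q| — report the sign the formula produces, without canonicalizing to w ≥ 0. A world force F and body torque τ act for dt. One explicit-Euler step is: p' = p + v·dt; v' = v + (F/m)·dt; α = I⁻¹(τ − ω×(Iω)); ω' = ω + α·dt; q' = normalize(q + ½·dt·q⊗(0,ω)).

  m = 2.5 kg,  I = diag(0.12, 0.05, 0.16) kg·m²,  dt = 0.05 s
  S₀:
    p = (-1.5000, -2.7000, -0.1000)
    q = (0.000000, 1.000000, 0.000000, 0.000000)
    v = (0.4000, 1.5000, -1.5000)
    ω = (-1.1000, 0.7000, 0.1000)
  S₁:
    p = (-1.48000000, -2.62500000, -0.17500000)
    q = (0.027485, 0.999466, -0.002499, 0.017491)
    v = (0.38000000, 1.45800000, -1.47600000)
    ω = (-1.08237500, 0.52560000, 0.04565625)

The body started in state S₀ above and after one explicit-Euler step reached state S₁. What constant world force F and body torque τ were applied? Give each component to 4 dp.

F = (-1.0000, -2.1000, 1.2000)
τ = (0.0500, -0.1700, -0.1200)

Δv = v₁−v₀ = (-0.02000000, -0.04200000, 0.02400000)
m·(v₁−v₀)/dt = (-1.0000, -2.1000, 1.2000)
ω₁ − ω₀ = (0.01762500, -0.17440000, -0.05434375)
ω₀×(Iω₀) = (0.0077, 0.0044, 0.0539)
I·α + gyro = (0.0500, -0.1700, -0.1200)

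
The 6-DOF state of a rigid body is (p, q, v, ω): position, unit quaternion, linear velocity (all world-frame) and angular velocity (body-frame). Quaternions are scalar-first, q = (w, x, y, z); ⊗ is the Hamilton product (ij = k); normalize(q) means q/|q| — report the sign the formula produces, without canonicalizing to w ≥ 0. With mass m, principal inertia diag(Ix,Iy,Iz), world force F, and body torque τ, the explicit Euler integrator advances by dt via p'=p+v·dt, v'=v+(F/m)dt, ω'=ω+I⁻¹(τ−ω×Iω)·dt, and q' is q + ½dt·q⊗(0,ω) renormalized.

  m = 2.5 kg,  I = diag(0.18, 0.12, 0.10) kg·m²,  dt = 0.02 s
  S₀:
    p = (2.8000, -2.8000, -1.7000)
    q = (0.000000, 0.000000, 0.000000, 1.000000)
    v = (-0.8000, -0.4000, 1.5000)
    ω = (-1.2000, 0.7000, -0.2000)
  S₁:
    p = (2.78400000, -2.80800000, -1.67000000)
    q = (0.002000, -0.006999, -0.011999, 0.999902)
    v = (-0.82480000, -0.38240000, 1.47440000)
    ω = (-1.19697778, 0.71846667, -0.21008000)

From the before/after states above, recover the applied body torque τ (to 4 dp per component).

τ = (0.0300, 0.1300, 0.0000)

Δω = ω₁−ω₀ = (0.00302222, 0.01846667, -0.01008000)
gyro term ω₀×Iω₀ = (0.0028, 0.0192, 0.0504)
applied torque τ = (0.0300, 0.1300, 0.0000)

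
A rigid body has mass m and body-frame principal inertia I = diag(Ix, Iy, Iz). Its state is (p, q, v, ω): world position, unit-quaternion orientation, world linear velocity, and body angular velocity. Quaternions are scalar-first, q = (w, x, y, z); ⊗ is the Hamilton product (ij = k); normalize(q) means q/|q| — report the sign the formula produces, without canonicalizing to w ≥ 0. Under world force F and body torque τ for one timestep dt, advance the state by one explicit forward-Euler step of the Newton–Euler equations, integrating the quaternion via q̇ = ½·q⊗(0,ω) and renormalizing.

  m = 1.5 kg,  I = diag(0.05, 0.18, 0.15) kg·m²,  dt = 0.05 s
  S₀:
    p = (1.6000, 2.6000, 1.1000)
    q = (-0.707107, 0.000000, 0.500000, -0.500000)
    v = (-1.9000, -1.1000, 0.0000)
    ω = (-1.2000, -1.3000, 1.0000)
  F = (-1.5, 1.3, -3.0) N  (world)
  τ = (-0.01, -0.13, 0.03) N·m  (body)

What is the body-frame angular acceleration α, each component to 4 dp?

α = (-0.9800, -1.3889, -1.1520)

ω×(Iω) gyroscopic = (0.0390, 0.1200, 0.2028)
α = I⁻¹(τ − ω×Iω) = (-0.9800, -1.3889, -1.1520)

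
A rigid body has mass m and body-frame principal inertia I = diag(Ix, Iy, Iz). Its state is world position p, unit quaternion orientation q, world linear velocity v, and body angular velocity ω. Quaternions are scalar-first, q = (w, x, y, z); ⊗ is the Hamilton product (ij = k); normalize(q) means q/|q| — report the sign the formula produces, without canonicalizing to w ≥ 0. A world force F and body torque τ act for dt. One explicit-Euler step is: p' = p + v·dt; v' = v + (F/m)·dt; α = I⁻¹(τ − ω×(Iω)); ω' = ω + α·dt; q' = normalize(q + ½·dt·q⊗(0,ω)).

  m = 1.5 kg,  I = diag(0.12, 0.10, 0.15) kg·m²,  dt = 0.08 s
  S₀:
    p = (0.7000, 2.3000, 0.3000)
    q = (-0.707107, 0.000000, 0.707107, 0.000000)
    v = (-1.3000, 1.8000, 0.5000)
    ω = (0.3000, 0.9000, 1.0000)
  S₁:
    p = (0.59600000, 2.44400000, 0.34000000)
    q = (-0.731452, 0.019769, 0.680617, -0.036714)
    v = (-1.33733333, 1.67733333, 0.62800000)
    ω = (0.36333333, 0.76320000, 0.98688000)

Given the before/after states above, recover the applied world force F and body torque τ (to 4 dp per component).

ω₁ − ω₀ = (0.06333333, -0.13680000, -0.01312000)
ω₀×(Iω₀) = (0.0450, -0.0090, -0.0054)
I·α + gyro = (0.1400, -0.1800, -0.0300)
velocity change Δv = (-0.03733333, -0.12266667, 0.12800000)
applied force F = (-0.7000, -2.3000, 2.4000)

F = (-0.7000, -2.3000, 2.4000)
τ = (0.1400, -0.1800, -0.0300)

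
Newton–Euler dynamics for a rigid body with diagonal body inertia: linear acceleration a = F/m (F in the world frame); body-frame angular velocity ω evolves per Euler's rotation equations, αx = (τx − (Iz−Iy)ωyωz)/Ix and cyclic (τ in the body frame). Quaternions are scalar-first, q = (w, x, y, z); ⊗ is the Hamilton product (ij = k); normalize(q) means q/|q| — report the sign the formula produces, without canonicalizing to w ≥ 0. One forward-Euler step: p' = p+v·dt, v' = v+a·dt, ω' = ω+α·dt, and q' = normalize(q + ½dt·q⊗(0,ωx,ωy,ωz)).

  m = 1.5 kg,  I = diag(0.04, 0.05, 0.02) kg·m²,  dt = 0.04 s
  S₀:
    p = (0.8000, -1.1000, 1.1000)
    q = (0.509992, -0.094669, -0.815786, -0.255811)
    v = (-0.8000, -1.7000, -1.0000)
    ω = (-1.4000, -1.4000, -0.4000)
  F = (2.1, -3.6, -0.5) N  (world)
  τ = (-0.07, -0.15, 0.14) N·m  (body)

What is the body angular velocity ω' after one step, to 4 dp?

precession coupling ω×(Iω) = (-0.0168, 0.0112, 0.0196)
α = I⁻¹(τ − ω×Iω) = (-1.3300, -3.2240, 6.0200)
new body rate ω' = (-1.4532, -1.5290, -0.1592)

ω' = (-1.4532, -1.5290, -0.1592)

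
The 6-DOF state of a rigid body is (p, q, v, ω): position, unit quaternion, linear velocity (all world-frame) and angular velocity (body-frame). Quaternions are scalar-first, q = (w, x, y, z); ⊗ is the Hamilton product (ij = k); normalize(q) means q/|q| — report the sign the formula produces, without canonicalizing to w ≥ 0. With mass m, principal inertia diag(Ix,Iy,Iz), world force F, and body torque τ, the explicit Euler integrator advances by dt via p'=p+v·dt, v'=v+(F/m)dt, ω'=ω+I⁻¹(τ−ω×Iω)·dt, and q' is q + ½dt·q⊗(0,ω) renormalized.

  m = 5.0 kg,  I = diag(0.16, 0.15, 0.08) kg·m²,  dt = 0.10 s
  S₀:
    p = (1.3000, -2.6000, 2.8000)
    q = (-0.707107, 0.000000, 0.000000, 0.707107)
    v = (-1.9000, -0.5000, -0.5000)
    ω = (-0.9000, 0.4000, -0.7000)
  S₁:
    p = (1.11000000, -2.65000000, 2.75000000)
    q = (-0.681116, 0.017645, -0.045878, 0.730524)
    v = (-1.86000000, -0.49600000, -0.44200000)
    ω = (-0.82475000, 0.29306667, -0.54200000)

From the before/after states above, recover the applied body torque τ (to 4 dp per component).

τ = (0.1400, -0.1100, 0.1300)

ω₁ − ω₀ = (0.07525000, -0.10693333, 0.15800000)
gyro term ω₀×Iω₀ = (0.0196, 0.0504, 0.0036)
applied torque τ = (0.1400, -0.1100, 0.1300)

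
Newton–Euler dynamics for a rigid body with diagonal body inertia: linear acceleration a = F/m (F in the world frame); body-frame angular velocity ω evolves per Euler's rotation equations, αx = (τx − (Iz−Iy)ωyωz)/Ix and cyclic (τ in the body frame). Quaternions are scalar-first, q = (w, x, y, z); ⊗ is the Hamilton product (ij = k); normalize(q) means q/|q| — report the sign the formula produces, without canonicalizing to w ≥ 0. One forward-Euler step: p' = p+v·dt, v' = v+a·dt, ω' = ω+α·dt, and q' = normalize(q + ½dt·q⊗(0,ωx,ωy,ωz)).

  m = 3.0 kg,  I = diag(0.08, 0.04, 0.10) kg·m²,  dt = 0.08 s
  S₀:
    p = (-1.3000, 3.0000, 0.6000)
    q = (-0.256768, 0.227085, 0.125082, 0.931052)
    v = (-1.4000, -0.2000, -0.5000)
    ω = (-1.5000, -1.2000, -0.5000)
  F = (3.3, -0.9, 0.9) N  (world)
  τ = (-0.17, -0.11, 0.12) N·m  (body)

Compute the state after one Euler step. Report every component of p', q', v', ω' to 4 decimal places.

p + v·dt = (-1.4120, 2.9840, 0.5600)
new velocity v' = (-1.3120, -0.2240, -0.4760)
ω×(Iω) gyroscopic = (0.0360, -0.0150, -0.0720)
(τ − ω×Iω)/I = (-2.5750, -2.3750, 1.9200)
new body rate ω' = (-1.7060, -1.3900, -0.3464)
Hamilton product q⊗(0,ω) = (0.9562519, 1.4398734, -0.9749139, 0.0435050)
updated quaternion q' = (-0.2178, 0.2838, 0.0858, 0.9299)

p' = (-1.4120, 2.9840, 0.5600)
q' = (-0.2178, 0.2838, 0.0858, 0.9299)
v' = (-1.3120, -0.2240, -0.4760)
ω' = (-1.7060, -1.3900, -0.3464)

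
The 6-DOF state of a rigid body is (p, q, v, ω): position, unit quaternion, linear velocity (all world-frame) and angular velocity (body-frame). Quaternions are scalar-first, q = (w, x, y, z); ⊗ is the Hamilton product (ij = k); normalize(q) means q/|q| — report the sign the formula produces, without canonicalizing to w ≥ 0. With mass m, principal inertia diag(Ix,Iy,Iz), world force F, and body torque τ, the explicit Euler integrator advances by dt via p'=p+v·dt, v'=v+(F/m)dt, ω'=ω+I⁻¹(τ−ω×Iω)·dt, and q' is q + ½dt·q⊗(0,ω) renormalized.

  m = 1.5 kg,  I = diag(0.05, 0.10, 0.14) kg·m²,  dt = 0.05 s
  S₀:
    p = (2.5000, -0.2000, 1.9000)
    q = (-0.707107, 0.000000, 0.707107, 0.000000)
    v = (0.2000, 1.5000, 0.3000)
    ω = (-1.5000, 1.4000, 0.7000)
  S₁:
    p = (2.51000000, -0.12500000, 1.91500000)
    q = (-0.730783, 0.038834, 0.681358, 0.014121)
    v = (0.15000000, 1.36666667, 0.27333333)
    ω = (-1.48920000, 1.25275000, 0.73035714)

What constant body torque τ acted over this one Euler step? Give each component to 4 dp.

Δω = ω₁−ω₀ = (0.01080000, -0.14725000, 0.03035714)
precession coupling = (0.0392, 0.0945, -0.1050)
I·α + gyro = (0.0500, -0.2000, -0.0200)

τ = (0.0500, -0.2000, -0.0200)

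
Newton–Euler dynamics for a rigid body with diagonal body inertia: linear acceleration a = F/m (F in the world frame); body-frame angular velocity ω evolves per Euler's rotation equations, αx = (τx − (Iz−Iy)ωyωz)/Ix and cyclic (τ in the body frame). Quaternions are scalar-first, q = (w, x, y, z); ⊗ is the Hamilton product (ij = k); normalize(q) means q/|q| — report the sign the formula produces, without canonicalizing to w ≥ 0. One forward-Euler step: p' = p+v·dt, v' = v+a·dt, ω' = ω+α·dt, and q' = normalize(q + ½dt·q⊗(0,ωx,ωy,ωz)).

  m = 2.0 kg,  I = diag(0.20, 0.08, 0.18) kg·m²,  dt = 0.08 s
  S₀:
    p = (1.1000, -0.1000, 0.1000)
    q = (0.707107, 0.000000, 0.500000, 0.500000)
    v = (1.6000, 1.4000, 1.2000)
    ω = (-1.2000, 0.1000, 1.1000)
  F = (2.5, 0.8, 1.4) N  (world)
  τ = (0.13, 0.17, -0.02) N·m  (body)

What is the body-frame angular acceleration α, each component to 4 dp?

gyro term ω×Iω = (0.0110, -0.0264, 0.0144)
α = I⁻¹(τ − ω×Iω) = (0.5950, 2.4550, -0.1911)

α = (0.5950, 2.4550, -0.1911)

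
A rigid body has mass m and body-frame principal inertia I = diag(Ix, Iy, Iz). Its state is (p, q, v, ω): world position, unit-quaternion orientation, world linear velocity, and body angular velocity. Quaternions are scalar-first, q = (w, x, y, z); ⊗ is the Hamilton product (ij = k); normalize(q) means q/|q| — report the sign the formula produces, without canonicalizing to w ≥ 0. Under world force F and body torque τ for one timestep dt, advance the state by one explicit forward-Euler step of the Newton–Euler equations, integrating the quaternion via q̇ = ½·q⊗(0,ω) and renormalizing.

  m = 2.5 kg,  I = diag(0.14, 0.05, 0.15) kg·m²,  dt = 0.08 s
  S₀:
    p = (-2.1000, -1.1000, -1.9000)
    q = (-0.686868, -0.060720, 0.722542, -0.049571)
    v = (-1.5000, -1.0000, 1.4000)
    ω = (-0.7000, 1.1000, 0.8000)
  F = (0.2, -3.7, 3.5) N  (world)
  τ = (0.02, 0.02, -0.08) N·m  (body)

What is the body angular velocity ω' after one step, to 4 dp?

angular accel α = (-0.4857, 0.2880, -0.9953)
new body rate ω' = (-0.7389, 1.1230, 0.7204)

ω' = (-0.7389, 1.1230, 0.7204)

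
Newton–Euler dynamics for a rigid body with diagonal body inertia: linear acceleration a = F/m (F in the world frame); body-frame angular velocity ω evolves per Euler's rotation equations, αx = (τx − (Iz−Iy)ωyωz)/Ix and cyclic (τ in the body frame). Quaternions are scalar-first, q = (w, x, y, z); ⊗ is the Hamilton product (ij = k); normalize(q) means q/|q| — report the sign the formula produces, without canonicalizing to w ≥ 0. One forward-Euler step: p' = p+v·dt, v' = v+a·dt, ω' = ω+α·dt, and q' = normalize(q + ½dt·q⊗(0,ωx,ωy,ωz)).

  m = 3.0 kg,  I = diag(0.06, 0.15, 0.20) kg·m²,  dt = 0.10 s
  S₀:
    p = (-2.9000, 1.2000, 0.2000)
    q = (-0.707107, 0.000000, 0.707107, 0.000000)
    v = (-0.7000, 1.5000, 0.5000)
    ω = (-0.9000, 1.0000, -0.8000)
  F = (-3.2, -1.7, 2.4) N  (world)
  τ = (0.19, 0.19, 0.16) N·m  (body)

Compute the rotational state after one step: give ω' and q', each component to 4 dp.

α = I⁻¹(τ − ω×Iω) = (3.8333, 1.9387, 1.2050)
ω' = ω + α·dt = (-0.5167, 1.1939, -0.6795)
Hamilton product q⊗(0,ω) = (-0.7071070, 0.0707107, -0.7071070, 1.2020819)
q + ½dt·q⊗(0,ω), renormalized = (-0.7402, 0.0035, 0.6697, 0.0599)

ω' = (-0.5167, 1.1939, -0.6795)
q' = (-0.7402, 0.0035, 0.6697, 0.0599)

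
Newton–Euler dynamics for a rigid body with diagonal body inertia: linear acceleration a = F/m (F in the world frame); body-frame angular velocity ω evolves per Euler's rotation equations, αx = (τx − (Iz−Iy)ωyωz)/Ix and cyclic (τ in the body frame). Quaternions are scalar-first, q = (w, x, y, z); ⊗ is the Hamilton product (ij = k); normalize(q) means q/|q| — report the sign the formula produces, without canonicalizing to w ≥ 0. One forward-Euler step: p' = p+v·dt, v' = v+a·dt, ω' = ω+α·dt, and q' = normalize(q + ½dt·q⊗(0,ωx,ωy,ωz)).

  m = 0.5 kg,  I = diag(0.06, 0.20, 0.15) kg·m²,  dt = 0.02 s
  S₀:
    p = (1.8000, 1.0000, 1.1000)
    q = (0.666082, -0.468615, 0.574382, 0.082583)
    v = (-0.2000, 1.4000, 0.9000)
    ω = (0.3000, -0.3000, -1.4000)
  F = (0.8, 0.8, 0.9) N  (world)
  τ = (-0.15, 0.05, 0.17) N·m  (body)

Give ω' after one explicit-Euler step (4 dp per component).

ω' = (0.2570, -0.2988, -1.3757)

precession coupling ω×(Iω) = (-0.0210, 0.0378, -0.0126)
angular accel α = (-2.1500, 0.0610, 1.2173)
ω' = ω + α·dt = (0.2570, -0.2988, -1.3757)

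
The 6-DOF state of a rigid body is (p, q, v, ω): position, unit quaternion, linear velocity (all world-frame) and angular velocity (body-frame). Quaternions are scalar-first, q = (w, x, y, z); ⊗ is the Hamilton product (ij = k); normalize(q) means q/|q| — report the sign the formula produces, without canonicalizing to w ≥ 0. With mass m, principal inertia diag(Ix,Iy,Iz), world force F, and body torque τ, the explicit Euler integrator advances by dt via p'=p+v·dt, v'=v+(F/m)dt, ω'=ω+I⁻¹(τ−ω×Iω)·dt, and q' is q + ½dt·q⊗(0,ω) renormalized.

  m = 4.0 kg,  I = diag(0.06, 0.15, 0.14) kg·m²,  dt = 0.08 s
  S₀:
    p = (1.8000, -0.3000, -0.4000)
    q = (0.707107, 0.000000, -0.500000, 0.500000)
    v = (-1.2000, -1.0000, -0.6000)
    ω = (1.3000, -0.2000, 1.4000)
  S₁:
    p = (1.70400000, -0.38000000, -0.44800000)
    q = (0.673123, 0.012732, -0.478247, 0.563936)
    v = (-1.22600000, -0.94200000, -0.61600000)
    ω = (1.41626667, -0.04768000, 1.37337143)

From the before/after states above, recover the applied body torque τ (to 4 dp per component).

τ = (0.0900, 0.1400, -0.0700)

rate change Δω = (0.11626667, 0.15232000, -0.02662857)
I·α + gyro = (0.0900, 0.1400, -0.0700)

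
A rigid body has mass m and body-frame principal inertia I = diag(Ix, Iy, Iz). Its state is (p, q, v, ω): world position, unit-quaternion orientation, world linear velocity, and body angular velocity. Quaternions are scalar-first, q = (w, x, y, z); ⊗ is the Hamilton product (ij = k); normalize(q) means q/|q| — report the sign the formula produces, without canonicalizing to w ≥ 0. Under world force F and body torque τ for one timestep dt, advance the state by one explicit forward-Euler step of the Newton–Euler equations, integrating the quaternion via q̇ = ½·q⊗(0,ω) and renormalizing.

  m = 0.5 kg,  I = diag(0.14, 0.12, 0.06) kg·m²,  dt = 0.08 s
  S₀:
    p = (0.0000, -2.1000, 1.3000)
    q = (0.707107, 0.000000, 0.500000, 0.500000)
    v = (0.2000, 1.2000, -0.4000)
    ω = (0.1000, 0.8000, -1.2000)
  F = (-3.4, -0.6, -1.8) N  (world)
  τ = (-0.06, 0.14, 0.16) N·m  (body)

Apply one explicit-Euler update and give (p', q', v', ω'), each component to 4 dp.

precession coupling ω×(Iω) = (0.0576, -0.0096, -0.0016)
α = I⁻¹(τ − ω×Iω) = (-0.8400, 1.2467, 2.6933)
new body rate ω' = (0.0328, 0.8997, -0.9845)
Hamilton product q⊗(0,ω) = (0.2000000, -0.9292893, 0.6156856, -0.8985284)
updated quaternion q' = (0.7139, -0.0371, 0.5238, 0.4633)
linear accel F/m = (-6.8000, -1.2000, -3.6000)
p' = p + v·dt = (0.0160, -2.0040, 1.2680)
v' = v + a·dt = (-0.3440, 1.1040, -0.6880)

p' = (0.0160, -2.0040, 1.2680)
q' = (0.7139, -0.0371, 0.5238, 0.4633)
v' = (-0.3440, 1.1040, -0.6880)
ω' = (0.0328, 0.8997, -0.9845)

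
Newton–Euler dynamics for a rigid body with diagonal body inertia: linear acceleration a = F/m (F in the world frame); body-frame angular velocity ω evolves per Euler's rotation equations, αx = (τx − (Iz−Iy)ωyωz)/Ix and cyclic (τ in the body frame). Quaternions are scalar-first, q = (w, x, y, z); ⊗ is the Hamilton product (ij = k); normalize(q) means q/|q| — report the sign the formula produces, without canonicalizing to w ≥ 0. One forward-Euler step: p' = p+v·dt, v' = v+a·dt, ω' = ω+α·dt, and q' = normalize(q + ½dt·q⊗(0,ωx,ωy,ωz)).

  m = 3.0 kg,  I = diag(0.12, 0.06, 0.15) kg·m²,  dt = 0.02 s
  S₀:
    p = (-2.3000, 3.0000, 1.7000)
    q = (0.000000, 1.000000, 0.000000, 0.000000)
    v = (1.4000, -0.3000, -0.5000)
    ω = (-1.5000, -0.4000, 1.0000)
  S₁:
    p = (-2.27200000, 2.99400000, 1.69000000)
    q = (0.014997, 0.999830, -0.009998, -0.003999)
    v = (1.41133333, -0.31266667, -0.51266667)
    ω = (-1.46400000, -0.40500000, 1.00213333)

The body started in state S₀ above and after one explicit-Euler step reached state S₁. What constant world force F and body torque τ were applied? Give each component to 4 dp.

F = (1.7000, -1.9000, -1.9000)
τ = (0.1800, 0.0300, -0.0200)

ω₁ − ω₀ = (0.03600000, -0.00500000, 0.00213333)
gyro term ω₀×Iω₀ = (-0.0360, 0.0450, -0.0360)
τ = I·(Δω/dt) + ω₀×(Iω₀) = (0.1800, 0.0300, -0.0200)
velocity change Δv = (0.01133333, -0.01266667, -0.01266667)
m·(v₁−v₀)/dt = (1.7000, -1.9000, -1.9000)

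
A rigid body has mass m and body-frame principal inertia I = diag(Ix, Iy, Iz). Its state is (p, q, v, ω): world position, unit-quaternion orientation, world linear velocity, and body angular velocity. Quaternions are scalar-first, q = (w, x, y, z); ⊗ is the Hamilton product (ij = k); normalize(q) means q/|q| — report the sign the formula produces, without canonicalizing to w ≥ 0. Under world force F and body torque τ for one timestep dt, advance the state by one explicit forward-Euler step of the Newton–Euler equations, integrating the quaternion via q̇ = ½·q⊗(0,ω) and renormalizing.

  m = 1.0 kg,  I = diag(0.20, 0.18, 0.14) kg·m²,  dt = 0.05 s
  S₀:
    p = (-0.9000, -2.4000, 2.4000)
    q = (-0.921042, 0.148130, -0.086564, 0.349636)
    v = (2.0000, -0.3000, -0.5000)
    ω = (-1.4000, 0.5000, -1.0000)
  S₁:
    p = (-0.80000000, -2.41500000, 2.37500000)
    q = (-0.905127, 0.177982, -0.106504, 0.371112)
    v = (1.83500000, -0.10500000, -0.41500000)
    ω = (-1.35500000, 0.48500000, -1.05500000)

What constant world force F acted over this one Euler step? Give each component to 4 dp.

v₁ − v₀ = (-0.16500000, 0.19500000, 0.08500000)
applied force F = (-3.3000, 3.9000, 1.7000)

F = (-3.3000, 3.9000, 1.7000)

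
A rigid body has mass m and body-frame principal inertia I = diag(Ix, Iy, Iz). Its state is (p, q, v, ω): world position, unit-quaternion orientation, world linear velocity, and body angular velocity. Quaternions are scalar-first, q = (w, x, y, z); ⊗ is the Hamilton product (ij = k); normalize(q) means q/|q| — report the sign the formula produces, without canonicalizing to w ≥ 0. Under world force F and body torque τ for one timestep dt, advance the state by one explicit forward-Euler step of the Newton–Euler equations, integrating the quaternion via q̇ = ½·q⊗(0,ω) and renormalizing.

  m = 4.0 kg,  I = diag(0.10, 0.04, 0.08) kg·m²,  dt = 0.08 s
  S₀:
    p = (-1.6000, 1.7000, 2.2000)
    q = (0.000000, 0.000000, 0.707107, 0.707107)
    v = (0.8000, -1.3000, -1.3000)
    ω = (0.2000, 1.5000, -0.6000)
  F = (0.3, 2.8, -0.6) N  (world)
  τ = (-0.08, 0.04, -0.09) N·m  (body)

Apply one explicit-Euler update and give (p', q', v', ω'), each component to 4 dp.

p' = (-1.5360, 1.5960, 2.0960)
q' = (-0.0254, -0.0593, 0.7113, 0.7000)
v' = (0.8060, -1.2440, -1.3120)
ω' = (0.1648, 1.5848, -0.6720)

new position p' = (-1.5360, 1.5960, 2.0960)
new velocity v' = (0.8060, -1.2440, -1.3120)
gyro term ω×Iω = (-0.0360, -0.0024, -0.0180)
angular accel α = (-0.4400, 1.0600, -0.9000)
new body rate ω' = (0.1648, 1.5848, -0.6720)
q⊗(0,ω) = (-0.6363963, -1.4849247, 0.1414214, -0.1414214)
q' = normalize(q + ½dt·q⊗(0,ω)) = (-0.0254, -0.0593, 0.7113, 0.7000)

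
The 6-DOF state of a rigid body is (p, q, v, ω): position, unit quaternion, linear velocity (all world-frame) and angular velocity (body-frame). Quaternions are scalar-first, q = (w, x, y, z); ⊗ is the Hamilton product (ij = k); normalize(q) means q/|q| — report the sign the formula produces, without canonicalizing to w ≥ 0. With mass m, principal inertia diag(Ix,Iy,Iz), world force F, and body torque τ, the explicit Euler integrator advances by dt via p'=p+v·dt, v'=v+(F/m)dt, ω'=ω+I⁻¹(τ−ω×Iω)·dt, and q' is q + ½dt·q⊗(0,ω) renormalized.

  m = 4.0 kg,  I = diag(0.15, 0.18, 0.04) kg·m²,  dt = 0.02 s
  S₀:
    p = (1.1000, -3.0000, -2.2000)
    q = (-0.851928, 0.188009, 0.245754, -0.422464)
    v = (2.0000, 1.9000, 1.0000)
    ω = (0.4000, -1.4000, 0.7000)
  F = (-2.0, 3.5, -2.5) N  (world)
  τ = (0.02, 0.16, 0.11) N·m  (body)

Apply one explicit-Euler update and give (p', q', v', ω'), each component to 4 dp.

ω×(Iω) gyroscopic = (0.1372, 0.0308, -0.0168)
α = I⁻¹(τ − ω×Iω) = (-0.7813, 0.7178, 3.1700)
ω + α·dt = (0.3844, -1.3856, 0.7634)
q⊗(0,ω) = (0.5645768, -0.7601930, 0.8921073, -0.9578638)
q' = normalize(q + ½dt·q⊗(0,ω)) = (-0.8462, 0.1804, 0.2546, -0.4320)
p' = p + v·dt = (1.1400, -2.9620, -2.1800)
v' = v + a·dt = (1.9900, 1.9175, 0.9875)

p' = (1.1400, -2.9620, -2.1800)
q' = (-0.8462, 0.1804, 0.2546, -0.4320)
v' = (1.9900, 1.9175, 0.9875)
ω' = (0.3844, -1.3856, 0.7634)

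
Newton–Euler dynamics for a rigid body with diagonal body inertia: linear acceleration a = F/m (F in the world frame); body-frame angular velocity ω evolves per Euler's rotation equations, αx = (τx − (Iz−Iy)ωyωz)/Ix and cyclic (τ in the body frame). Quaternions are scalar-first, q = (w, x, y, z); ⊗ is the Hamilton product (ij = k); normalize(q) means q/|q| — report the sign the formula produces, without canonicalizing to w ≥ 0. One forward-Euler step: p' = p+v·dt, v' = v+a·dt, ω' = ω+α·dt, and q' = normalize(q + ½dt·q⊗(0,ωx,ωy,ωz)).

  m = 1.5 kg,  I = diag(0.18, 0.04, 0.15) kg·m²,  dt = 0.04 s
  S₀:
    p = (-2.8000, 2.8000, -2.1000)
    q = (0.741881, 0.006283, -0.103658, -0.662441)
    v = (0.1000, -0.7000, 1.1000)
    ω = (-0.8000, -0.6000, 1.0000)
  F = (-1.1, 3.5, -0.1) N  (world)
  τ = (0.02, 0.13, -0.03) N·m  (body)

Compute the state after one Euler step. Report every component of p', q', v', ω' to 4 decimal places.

linear accel F/m = (-0.7333, 2.3333, -0.0667)
p + v·dt = (-2.7960, 2.7720, -2.0560)
new velocity v' = (0.0707, -0.6067, 1.0973)
precession coupling ω×(Iω) = (-0.0660, -0.0240, -0.0672)
α = I⁻¹(τ − ω×Iω) = (0.4778, 3.8500, 0.2480)
ω + α·dt = (-0.7809, -0.4460, 1.0099)
q⊗(0,ω) = (0.6052726, -1.0946274, 0.0785412, 0.6551848)
updated quaternion q' = (0.7537, -0.0156, -0.1020, -0.6491)

p' = (-2.7960, 2.7720, -2.0560)
q' = (0.7537, -0.0156, -0.1020, -0.6491)
v' = (0.0707, -0.6067, 1.0973)
ω' = (-0.7809, -0.4460, 1.0099)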